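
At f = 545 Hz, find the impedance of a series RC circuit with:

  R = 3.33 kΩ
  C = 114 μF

Step 1 — Angular frequency: ω = 2π·f = 2π·545 = 3424 rad/s.
Step 2 — Component impedances:
  R: Z = R = 3330 Ω
  C: Z = 1/(jωC) = -j/(ω·C) = 0 - j2.562 Ω
Step 3 — Series combination: Z_total = R + C = 3330 - j2.562 Ω = 3330∠-0.0° Ω.

Z = 3330 - j2.562 Ω = 3330∠-0.0° Ω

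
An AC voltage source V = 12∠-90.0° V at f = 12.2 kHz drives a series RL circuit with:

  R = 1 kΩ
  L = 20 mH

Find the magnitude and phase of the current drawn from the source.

Step 1 — Angular frequency: ω = 2π·f = 2π·1.22e+04 = 7.665e+04 rad/s.
Step 2 — Component impedances:
  R: Z = R = 1000 Ω
  L: Z = jωL = j·7.665e+04·0.02 = 0 + j1533 Ω
Step 3 — Series combination: Z_total = R + L = 1000 + j1533 Ω = 1830∠56.9° Ω.
Step 4 — Source phasor: V = 12∠-90.0° V = 0 - j12 V.
Step 5 — Ohm's law: I = V / Z_total = (0 - j12) / (1000 + j1533) = -0.005491 - j0.003582 A.
Step 6 — Convert to polar: |I| = 0.006556 A, ∠I = -146.9°.

I = 0.006556∠-146.9° A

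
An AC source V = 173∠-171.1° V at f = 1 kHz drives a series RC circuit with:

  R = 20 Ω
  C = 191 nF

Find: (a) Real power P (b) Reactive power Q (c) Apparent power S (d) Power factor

Step 1 — Angular frequency: ω = 2π·f = 2π·1000 = 6283 rad/s.
Step 2 — Component impedances:
  R: Z = R = 20 Ω
  C: Z = 1/(jωC) = -j/(ω·C) = 0 - j833.3 Ω
Step 3 — Series combination: Z_total = R + C = 20 - j833.3 Ω = 833.5∠-88.6° Ω.
Step 4 — Source phasor: V = 173∠-171.1° V = -170.9 - j26.76 V.
Step 5 — Current: I = V / Z = 0.02718 - j0.2058 A = 0.2076∠-82.5° A.
Step 6 — Complex power: S = V·I* = 0.8616 - j35.9 VA.
Step 7 — Real power: P = Re(S) = 0.8616 W.
Step 8 — Reactive power: Q = Im(S) = -35.9 VAR.
Step 9 — Apparent power: |S| = 35.91 VA.
Step 10 — Power factor: PF = P/|S| = 0.02399 (leading).

(a) P = 0.8616 W  (b) Q = -35.9 VAR  (c) S = 35.91 VA  (d) PF = 0.02399 (leading)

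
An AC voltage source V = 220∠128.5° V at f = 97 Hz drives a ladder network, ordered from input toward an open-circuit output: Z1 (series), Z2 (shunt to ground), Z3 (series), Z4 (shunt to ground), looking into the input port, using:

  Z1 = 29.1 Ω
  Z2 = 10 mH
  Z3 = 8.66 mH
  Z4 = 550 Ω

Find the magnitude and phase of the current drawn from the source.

Step 1 — Angular frequency: ω = 2π·f = 2π·97 = 609.5 rad/s.
Step 2 — Component impedances:
  Z1: Z = R = 29.1 Ω
  Z2: Z = jωL = j·609.5·0.01 = 0 + j6.095 Ω
  Z3: Z = jωL = j·609.5·0.00866 = 0 + j5.278 Ω
  Z4: Z = R = 550 Ω
Step 3 — Ladder network (open output): work backward from the far end, alternating series and parallel combinations. Z_in = 29.17 + j6.093 Ω = 29.8∠11.8° Ω.
Step 4 — Source phasor: V = 220∠128.5° V = -137 + j172.2 V.
Step 5 — Ohm's law: I = V / Z_total = (-137 + j172.2) / (29.17 + j6.093) = -3.317 + j6.596 A.
Step 6 — Convert to polar: |I| = 7.383 A, ∠I = 116.7°.

I = 7.383∠116.7° A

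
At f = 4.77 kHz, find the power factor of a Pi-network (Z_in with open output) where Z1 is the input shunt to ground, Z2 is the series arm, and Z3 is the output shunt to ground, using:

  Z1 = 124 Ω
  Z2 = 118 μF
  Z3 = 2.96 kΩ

Step 1 — Angular frequency: ω = 2π·f = 2π·4770 = 2.997e+04 rad/s.
Step 2 — Component impedances:
  Z1: Z = R = 124 Ω
  Z2: Z = 1/(jωC) = -j/(ω·C) = 0 - j0.2828 Ω
  Z3: Z = R = 2960 Ω
Step 3 — With open output, the series arm Z2 and the output shunt Z3 appear in series to ground: Z2 + Z3 = 2960 - j0.2828 Ω.
Step 4 — Parallel with input shunt Z1: Z_in = Z1 || (Z2 + Z3) = 119 - j0.0004571 Ω = 119∠-0.0° Ω.
Step 5 — Power factor: PF = cos(φ) = Re(Z)/|Z| = 119/119 = 1.
Step 6 — Type: Im(Z) = -0.0004571 ⇒ leading (phase φ = -0.0°).

PF = 1 (leading, φ = -0.0°)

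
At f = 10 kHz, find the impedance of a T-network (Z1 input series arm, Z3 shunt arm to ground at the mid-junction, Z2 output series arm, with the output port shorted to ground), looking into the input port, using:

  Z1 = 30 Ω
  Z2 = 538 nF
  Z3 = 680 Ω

Step 1 — Angular frequency: ω = 2π·f = 2π·1e+04 = 6.283e+04 rad/s.
Step 2 — Component impedances:
  Z1: Z = R = 30 Ω
  Z2: Z = 1/(jωC) = -j/(ω·C) = 0 - j29.58 Ω
  Z3: Z = R = 680 Ω
Step 3 — With the output port shorted to ground, the output series arm Z2 runs from the junction to ground; the shunt arm Z3 also runs from the junction to ground. They appear in parallel: Z3 || Z2 = 1.285 - j29.53 Ω.
Step 4 — Series with input arm Z1: Z_in = Z1 + (Z3 || Z2) = 31.28 - j29.53 Ω = 43.02∠-43.3° Ω.

Z = 31.28 - j29.53 Ω = 43.02∠-43.3° Ω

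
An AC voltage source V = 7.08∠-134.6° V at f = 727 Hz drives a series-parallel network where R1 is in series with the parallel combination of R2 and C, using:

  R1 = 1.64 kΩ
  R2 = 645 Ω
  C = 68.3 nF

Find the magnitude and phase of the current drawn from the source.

Step 1 — Angular frequency: ω = 2π·f = 2π·727 = 4568 rad/s.
Step 2 — Component impedances:
  R1: Z = R = 1640 Ω
  R2: Z = R = 645 Ω
  C: Z = 1/(jωC) = -j/(ω·C) = 0 - j3205 Ω
Step 3 — Parallel branch: R2 || C = 1/(1/R2 + 1/C) = 619.9 - j124.7 Ω.
Step 4 — Series with R1: Z_total = R1 + (R2 || C) = 2260 - j124.7 Ω = 2263∠-3.2° Ω.
Step 5 — Source phasor: V = 7.08∠-134.6° V = -4.971 - j5.041 V.
Step 6 — Ohm's law: I = V / Z_total = (-4.971 - j5.041) / (2260 - j124.7) = -0.00207 - j0.002345 A.
Step 7 — Convert to polar: |I| = 0.003128 A, ∠I = -131.4°.

I = 0.003128∠-131.4° A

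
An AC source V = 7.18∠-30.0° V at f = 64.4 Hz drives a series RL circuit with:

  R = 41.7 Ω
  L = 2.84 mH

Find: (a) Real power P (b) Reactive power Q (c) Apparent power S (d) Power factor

Step 1 — Angular frequency: ω = 2π·f = 2π·64.4 = 404.6 rad/s.
Step 2 — Component impedances:
  R: Z = R = 41.7 Ω
  L: Z = jωL = j·404.6·0.00284 = 0 + j1.149 Ω
Step 3 — Series combination: Z_total = R + L = 41.7 + j1.149 Ω = 41.72∠1.6° Ω.
Step 4 — Source phasor: V = 7.18∠-30.0° V = 6.218 - j3.59 V.
Step 5 — Current: I = V / Z = 0.1466 - j0.09013 A = 0.1721∠-31.6° A.
Step 6 — Complex power: S = V·I* = 1.235 + j0.03404 VA.
Step 7 — Real power: P = Re(S) = 1.235 W.
Step 8 — Reactive power: Q = Im(S) = 0.03404 VAR.
Step 9 — Apparent power: |S| = 1.236 VA.
Step 10 — Power factor: PF = P/|S| = 0.9996 (lagging).

(a) P = 1.235 W  (b) Q = 0.03404 VAR  (c) S = 1.236 VA  (d) PF = 0.9996 (lagging)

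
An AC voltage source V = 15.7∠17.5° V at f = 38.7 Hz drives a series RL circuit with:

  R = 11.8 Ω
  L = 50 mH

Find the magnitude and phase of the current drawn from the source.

Step 1 — Angular frequency: ω = 2π·f = 2π·38.7 = 243.2 rad/s.
Step 2 — Component impedances:
  R: Z = R = 11.8 Ω
  L: Z = jωL = j·243.2·0.05 = 0 + j12.16 Ω
Step 3 — Series combination: Z_total = R + L = 11.8 + j12.16 Ω = 16.94∠45.9° Ω.
Step 4 — Source phasor: V = 15.7∠17.5° V = 14.97 + j4.721 V.
Step 5 — Ohm's law: I = V / Z_total = (14.97 + j4.721) / (11.8 + j12.16) = 0.8155 - j0.4401 A.
Step 6 — Convert to polar: |I| = 0.9267 A, ∠I = -28.4°.

I = 0.9267∠-28.4° A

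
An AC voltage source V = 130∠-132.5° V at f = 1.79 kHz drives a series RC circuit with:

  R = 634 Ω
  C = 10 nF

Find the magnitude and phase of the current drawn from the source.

Step 1 — Angular frequency: ω = 2π·f = 2π·1790 = 1.125e+04 rad/s.
Step 2 — Component impedances:
  R: Z = R = 634 Ω
  C: Z = 1/(jωC) = -j/(ω·C) = 0 - j8891 Ω
Step 3 — Series combination: Z_total = R + C = 634 - j8891 Ω = 8914∠-85.9° Ω.
Step 4 — Source phasor: V = 130∠-132.5° V = -87.83 - j95.85 V.
Step 5 — Ohm's law: I = V / Z_total = (-87.83 - j95.85) / (634 - j8891) = 0.01002 - j0.01059 A.
Step 6 — Convert to polar: |I| = 0.01458 A, ∠I = -46.6°.

I = 0.01458∠-46.6° A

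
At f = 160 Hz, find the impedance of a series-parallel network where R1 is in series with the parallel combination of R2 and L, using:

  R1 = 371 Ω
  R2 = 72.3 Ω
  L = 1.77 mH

Step 1 — Angular frequency: ω = 2π·f = 2π·160 = 1005 rad/s.
Step 2 — Component impedances:
  R1: Z = R = 371 Ω
  R2: Z = R = 72.3 Ω
  L: Z = jωL = j·1005·0.00177 = 0 + j1.779 Ω
Step 3 — Parallel branch: R2 || L = 1/(1/R2 + 1/L) = 0.04377 + j1.778 Ω.
Step 4 — Series with R1: Z_total = R1 + (R2 || L) = 371 + j1.778 Ω = 371∠0.3° Ω.

Z = 371 + j1.778 Ω = 371∠0.3° Ω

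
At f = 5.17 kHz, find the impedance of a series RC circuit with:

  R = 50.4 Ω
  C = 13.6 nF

Step 1 — Angular frequency: ω = 2π·f = 2π·5170 = 3.248e+04 rad/s.
Step 2 — Component impedances:
  R: Z = R = 50.4 Ω
  C: Z = 1/(jωC) = -j/(ω·C) = 0 - j2264 Ω
Step 3 — Series combination: Z_total = R + C = 50.4 - j2264 Ω = 2264∠-88.7° Ω.

Z = 50.4 - j2264 Ω = 2264∠-88.7° Ω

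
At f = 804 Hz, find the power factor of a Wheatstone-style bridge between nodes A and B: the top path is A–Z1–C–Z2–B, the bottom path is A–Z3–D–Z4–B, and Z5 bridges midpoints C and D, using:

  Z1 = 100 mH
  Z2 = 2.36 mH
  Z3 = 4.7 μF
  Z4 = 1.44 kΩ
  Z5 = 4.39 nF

Step 1 — Angular frequency: ω = 2π·f = 2π·804 = 5052 rad/s.
Step 2 — Component impedances:
  Z1: Z = jωL = j·5052·0.1 = 0 + j505.2 Ω
  Z2: Z = jωL = j·5052·0.00236 = 0 + j11.92 Ω
  Z3: Z = 1/(jωC) = -j/(ω·C) = 0 - j42.12 Ω
  Z4: Z = R = 1440 Ω
  Z5: Z = 1/(jωC) = -j/(ω·C) = 0 - j4.509e+04 Ω
Step 3 — Bridge requires nodal analysis (the Z5 bridge couples midpoints C and D, so the two paths cannot be reduced to a simple series/parallel combination). Setting node B to ground and injecting 1 A at node A, the 3-node admittance system at A, C, D solves to V_A = Z_AB = 170.5 + j466 Ω = 496.2∠69.9° Ω.
Step 4 — Power factor: PF = cos(φ) = Re(Z)/|Z| = 170.53/496.21 = 0.3437.
Step 5 — Type: Im(Z) = 466 ⇒ lagging (phase φ = 69.9°).

PF = 0.3437 (lagging, φ = 69.9°)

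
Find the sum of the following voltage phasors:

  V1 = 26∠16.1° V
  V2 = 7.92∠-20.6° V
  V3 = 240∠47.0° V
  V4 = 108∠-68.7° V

Step 1 — Convert each phasor to rectangular form:
  V1 = 26·(cos(16.1°) + j·sin(16.1°)) = 24.98 + j7.21 V
  V2 = 7.92·(cos(-20.6°) + j·sin(-20.6°)) = 7.414 - j2.787 V
  V3 = 240·(cos(47.0°) + j·sin(47.0°)) = 163.7 + j175.5 V
  V4 = 108·(cos(-68.7°) + j·sin(-68.7°)) = 39.23 - j100.6 V
Step 2 — Sum components: V_total = 235.3 + j79.33 V.
Step 3 — Convert to polar: |V_total| = 248.3 V, ∠V_total = 18.6°.

V_total = 248.3∠18.6° V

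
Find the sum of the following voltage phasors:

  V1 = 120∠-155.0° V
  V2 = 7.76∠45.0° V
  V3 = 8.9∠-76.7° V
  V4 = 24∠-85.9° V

Step 1 — Convert each phasor to rectangular form:
  V1 = 120·(cos(-155.0°) + j·sin(-155.0°)) = -108.8 - j50.71 V
  V2 = 7.76·(cos(45.0°) + j·sin(45.0°)) = 5.487 + j5.487 V
  V3 = 8.9·(cos(-76.7°) + j·sin(-76.7°)) = 2.047 - j8.661 V
  V4 = 24·(cos(-85.9°) + j·sin(-85.9°)) = 1.716 - j23.94 V
Step 2 — Sum components: V_total = -99.51 - j77.83 V.
Step 3 — Convert to polar: |V_total| = 126.3 V, ∠V_total = -142.0°.

V_total = 126.3∠-142.0° V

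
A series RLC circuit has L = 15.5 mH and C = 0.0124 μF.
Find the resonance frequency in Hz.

Step 1 — Resonance condition Im(Z)=0 gives ω₀ = 1/√(LC).
Step 2 — ω₀ = 1/√(0.0155·1.24e-08) = 7.213e+04 rad/s.
Step 3 — f₀ = ω₀/(2π) = 1.148e+04 Hz.

f₀ = 1.148e+04 Hz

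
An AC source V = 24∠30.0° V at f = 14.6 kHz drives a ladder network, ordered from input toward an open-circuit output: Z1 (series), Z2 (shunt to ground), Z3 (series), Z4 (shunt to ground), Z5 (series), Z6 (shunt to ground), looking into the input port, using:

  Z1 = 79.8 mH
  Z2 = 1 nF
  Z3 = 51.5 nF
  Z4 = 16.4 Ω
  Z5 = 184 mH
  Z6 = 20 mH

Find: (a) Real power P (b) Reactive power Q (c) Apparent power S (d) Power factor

Step 1 — Angular frequency: ω = 2π·f = 2π·1.46e+04 = 9.173e+04 rad/s.
Step 2 — Component impedances:
  Z1: Z = jωL = j·9.173e+04·0.0798 = 0 + j7320 Ω
  Z2: Z = 1/(jωC) = -j/(ω·C) = 0 - j1.09e+04 Ω
  Z3: Z = 1/(jωC) = -j/(ω·C) = 0 - j211.7 Ω
  Z4: Z = R = 16.4 Ω
  Z5: Z = jωL = j·9.173e+04·0.184 = 0 + j1.688e+04 Ω
  Z6: Z = jωL = j·9.173e+04·0.02 = 0 + j1835 Ω
Step 3 — Ladder network (open output): work backward from the far end, alternating series and parallel combinations. Z_in = 15.78 + j7113 Ω = 7113∠89.9° Ω.
Step 4 — Source phasor: V = 24∠30.0° V = 20.78 + j12 V.
Step 5 — Current: I = V / Z = 0.001694 - j0.002918 A = 0.003374∠-59.9° A.
Step 6 — Complex power: S = V·I* = 0.0001797 + j0.08098 VA.
Step 7 — Real power: P = Re(S) = 0.0001797 W.
Step 8 — Reactive power: Q = Im(S) = 0.08098 VAR.
Step 9 — Apparent power: |S| = 0.08098 VA.
Step 10 — Power factor: PF = P/|S| = 0.002219 (lagging).

(a) P = 0.0001797 W  (b) Q = 0.08098 VAR  (c) S = 0.08098 VA  (d) PF = 0.002219 (lagging)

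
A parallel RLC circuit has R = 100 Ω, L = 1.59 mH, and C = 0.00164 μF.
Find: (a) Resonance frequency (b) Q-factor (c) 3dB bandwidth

Step 1 — Resonance: ω₀ = 1/√(LC) = 1/√(0.00159·1.64e-09) = 6.193e+05 rad/s.
Step 2 — f₀ = ω₀/(2π) = 9.856e+04 Hz.
Step 3 — Parallel Q: Q = R/(ω₀L) = 100/(6.193e+05·0.00159) = 0.1016.
Step 4 — Bandwidth: Δω = ω₀/Q = 6.098e+06 rad/s; BW = Δω/(2π) = 9.705e+05 Hz.

(a) f₀ = 9.856e+04 Hz  (b) Q = 0.1016  (c) BW = 9.705e+05 Hz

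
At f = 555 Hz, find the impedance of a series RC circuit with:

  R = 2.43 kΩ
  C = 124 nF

Step 1 — Angular frequency: ω = 2π·f = 2π·555 = 3487 rad/s.
Step 2 — Component impedances:
  R: Z = R = 2430 Ω
  C: Z = 1/(jωC) = -j/(ω·C) = 0 - j2313 Ω
Step 3 — Series combination: Z_total = R + C = 2430 - j2313 Ω = 3355∠-43.6° Ω.

Z = 2430 - j2313 Ω = 3355∠-43.6° Ω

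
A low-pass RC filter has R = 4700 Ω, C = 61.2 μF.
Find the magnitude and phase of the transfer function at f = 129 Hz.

Step 1 — Angular frequency: ω = 2π·129 = 810.5 rad/s.
Step 2 — Transfer function: H(jω) = 1/(1 + jωRC).
Step 3 — Denominator: 1 + jωRC = 1 + j·810.5·4700·6.12e-05 = 1 + j233.1.
Step 4 — H = 1.84e-05 - j0.004289.
Step 5 — Magnitude: |H| = 0.004289 (-47.4 dB); phase: φ = -89.8°.

|H| = 0.004289 (-47.4 dB), φ = -89.8°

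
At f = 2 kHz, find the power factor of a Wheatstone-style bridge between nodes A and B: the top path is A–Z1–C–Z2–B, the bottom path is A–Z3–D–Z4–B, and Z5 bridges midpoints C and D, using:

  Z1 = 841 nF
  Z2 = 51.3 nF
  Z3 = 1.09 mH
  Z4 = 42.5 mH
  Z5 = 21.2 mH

Step 1 — Angular frequency: ω = 2π·f = 2π·2000 = 1.257e+04 rad/s.
Step 2 — Component impedances:
  Z1: Z = 1/(jωC) = -j/(ω·C) = 0 - j94.62 Ω
  Z2: Z = 1/(jωC) = -j/(ω·C) = 0 - j1551 Ω
  Z3: Z = jωL = j·1.257e+04·0.00109 = 0 + j13.7 Ω
  Z4: Z = jωL = j·1.257e+04·0.0425 = 0 + j534.1 Ω
  Z5: Z = jωL = j·1.257e+04·0.0212 = 0 + j266.4 Ω
Step 3 — Bridge requires nodal analysis (the Z5 bridge couples midpoints C and D, so the two paths cannot be reduced to a simple series/parallel combination). Setting node B to ground and injecting 1 A at node A, the 3-node admittance system at A, C, D solves to V_A = Z_AB = 0 + j817.3 Ω = 817.3∠90.0° Ω.
Step 4 — Power factor: PF = cos(φ) = Re(Z)/|Z| = 0/817.3 = 0.
Step 5 — Type: Im(Z) = 817.3 ⇒ lagging (phase φ = 90.0°).

PF = 0 (lagging, φ = 90.0°)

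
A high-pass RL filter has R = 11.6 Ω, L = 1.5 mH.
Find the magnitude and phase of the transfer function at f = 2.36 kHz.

Step 1 — Angular frequency: ω = 2π·2360 = 1.483e+04 rad/s.
Step 2 — Transfer function: H(jω) = jωL/(R + jωL).
Step 3 — Numerator jωL = j·22.24; denominator R + jωL = 11.6 + j22.24.
Step 4 — H = 0.7862 + j0.41.
Step 5 — Magnitude: |H| = 0.8867 (-1.0 dB); phase: φ = 27.5°.

|H| = 0.8867 (-1.0 dB), φ = 27.5°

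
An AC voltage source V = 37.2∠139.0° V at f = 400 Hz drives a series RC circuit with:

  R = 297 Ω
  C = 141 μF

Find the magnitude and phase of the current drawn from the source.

Step 1 — Angular frequency: ω = 2π·f = 2π·400 = 2513 rad/s.
Step 2 — Component impedances:
  R: Z = R = 297 Ω
  C: Z = 1/(jωC) = -j/(ω·C) = 0 - j2.822 Ω
Step 3 — Series combination: Z_total = R + C = 297 - j2.822 Ω = 297∠-0.5° Ω.
Step 4 — Source phasor: V = 37.2∠139.0° V = -28.08 + j24.41 V.
Step 5 — Ohm's law: I = V / Z_total = (-28.08 + j24.41) / (297 - j2.822) = -0.0953 + j0.08127 A.
Step 6 — Convert to polar: |I| = 0.1252 A, ∠I = 139.5°.

I = 0.1252∠139.5° A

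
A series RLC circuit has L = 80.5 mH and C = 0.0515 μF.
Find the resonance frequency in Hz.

Step 1 — Resonance condition Im(Z)=0 gives ω₀ = 1/√(LC).
Step 2 — ω₀ = 1/√(0.0805·5.15e-08) = 1.553e+04 rad/s.
Step 3 — f₀ = ω₀/(2π) = 2472 Hz.

f₀ = 2472 Hz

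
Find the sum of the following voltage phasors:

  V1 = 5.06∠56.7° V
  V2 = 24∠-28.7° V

Step 1 — Convert each phasor to rectangular form:
  V1 = 5.06·(cos(56.7°) + j·sin(56.7°)) = 2.778 + j4.229 V
  V2 = 24·(cos(-28.7°) + j·sin(-28.7°)) = 21.05 - j11.53 V
Step 2 — Sum components: V_total = 23.83 - j7.296 V.
Step 3 — Convert to polar: |V_total| = 24.92 V, ∠V_total = -17.0°.

V_total = 24.92∠-17.0° V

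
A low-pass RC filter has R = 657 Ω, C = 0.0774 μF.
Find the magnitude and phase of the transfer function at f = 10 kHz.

Step 1 — Angular frequency: ω = 2π·1e+04 = 6.283e+04 rad/s.
Step 2 — Transfer function: H(jω) = 1/(1 + jωRC).
Step 3 — Denominator: 1 + jωRC = 1 + j·6.283e+04·657·7.74e-08 = 1 + j3.195.
Step 4 — H = 0.08922 - j0.2851.
Step 5 — Magnitude: |H| = 0.2987 (-10.5 dB); phase: φ = -72.6°.

|H| = 0.2987 (-10.5 dB), φ = -72.6°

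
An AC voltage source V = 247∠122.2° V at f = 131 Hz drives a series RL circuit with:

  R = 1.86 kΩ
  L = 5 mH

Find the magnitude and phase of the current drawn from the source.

Step 1 — Angular frequency: ω = 2π·f = 2π·131 = 823.1 rad/s.
Step 2 — Component impedances:
  R: Z = R = 1860 Ω
  L: Z = jωL = j·823.1·0.005 = 0 + j4.115 Ω
Step 3 — Series combination: Z_total = R + L = 1860 + j4.115 Ω = 1860∠0.1° Ω.
Step 4 — Source phasor: V = 247∠122.2° V = -131.6 + j209 V.
Step 5 — Ohm's law: I = V / Z_total = (-131.6 + j209) / (1860 + j4.115) = -0.07051 + j0.1125 A.
Step 6 — Convert to polar: |I| = 0.1328 A, ∠I = 122.1°.

I = 0.1328∠122.1° A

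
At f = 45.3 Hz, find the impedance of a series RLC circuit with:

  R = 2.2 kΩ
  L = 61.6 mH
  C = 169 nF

Step 1 — Angular frequency: ω = 2π·f = 2π·45.3 = 284.6 rad/s.
Step 2 — Component impedances:
  R: Z = R = 2200 Ω
  L: Z = jωL = j·284.6·0.0616 = 0 + j17.53 Ω
  C: Z = 1/(jωC) = -j/(ω·C) = 0 - j2.079e+04 Ω
Step 3 — Series combination: Z_total = R + L + C = 2200 - j2.077e+04 Ω = 2.089e+04∠-84.0° Ω.

Z = 2200 - j2.077e+04 Ω = 2.089e+04∠-84.0° Ω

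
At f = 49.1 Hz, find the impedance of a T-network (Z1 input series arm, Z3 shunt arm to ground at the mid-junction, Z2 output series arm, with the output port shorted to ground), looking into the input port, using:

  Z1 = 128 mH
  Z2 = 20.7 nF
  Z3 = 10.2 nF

Step 1 — Angular frequency: ω = 2π·f = 2π·49.1 = 308.5 rad/s.
Step 2 — Component impedances:
  Z1: Z = jωL = j·308.5·0.128 = 0 + j39.49 Ω
  Z2: Z = 1/(jωC) = -j/(ω·C) = 0 - j1.566e+05 Ω
  Z3: Z = 1/(jωC) = -j/(ω·C) = 0 - j3.178e+05 Ω
Step 3 — With the output port shorted to ground, the output series arm Z2 runs from the junction to ground; the shunt arm Z3 also runs from the junction to ground. They appear in parallel: Z3 || Z2 = 0 - j1.049e+05 Ω.
Step 4 — Series with input arm Z1: Z_in = Z1 + (Z3 || Z2) = 0 - j1.049e+05 Ω = 1.049e+05∠-90.0° Ω.

Z = 0 - j1.049e+05 Ω = 1.049e+05∠-90.0° Ω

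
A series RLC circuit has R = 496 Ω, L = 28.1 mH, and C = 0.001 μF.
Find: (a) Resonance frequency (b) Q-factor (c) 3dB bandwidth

Step 1 — Resonance: ω₀ = 1/√(LC) = 1/√(0.0281·1e-09) = 1.886e+05 rad/s.
Step 2 — f₀ = ω₀/(2π) = 3.002e+04 Hz.
Step 3 — Series Q: Q = ω₀L/R = 1.886e+05·0.0281/496 = 10.69.
Step 4 — Bandwidth: Δω = ω₀/Q = 1.765e+04 rad/s; BW = Δω/(2π) = 2809 Hz.

(a) f₀ = 3.002e+04 Hz  (b) Q = 10.69  (c) BW = 2809 Hz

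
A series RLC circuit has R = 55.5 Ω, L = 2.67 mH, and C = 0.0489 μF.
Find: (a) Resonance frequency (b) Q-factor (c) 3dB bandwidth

Step 1 — Resonance condition Im(Z)=0 gives ω₀ = 1/√(LC).
Step 2 — ω₀ = 1/√(0.00267·4.89e-08) = 8.752e+04 rad/s.
Step 3 — f₀ = ω₀/(2π) = 1.393e+04 Hz.
Step 4 — Series Q: Q = ω₀L/R = 8.752e+04·0.00267/55.5 = 4.21.
Step 5 — 3dB bandwidth: Δω = ω₀/Q = 2.079e+04 rad/s; BW = Δω/(2π) = 3308 Hz.

(a) f₀ = 1.393e+04 Hz  (b) Q = 4.21  (c) BW = 3308 Hz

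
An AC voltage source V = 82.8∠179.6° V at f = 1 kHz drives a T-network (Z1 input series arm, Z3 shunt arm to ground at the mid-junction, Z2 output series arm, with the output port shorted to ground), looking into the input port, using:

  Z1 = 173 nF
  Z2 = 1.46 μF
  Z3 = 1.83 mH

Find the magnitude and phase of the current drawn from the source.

Step 1 — Angular frequency: ω = 2π·f = 2π·1000 = 6283 rad/s.
Step 2 — Component impedances:
  Z1: Z = 1/(jωC) = -j/(ω·C) = 0 - j920 Ω
  Z2: Z = 1/(jωC) = -j/(ω·C) = 0 - j109 Ω
  Z3: Z = jωL = j·6283·0.00183 = 0 + j11.5 Ω
Step 3 — With the output port shorted to ground, the output series arm Z2 runs from the junction to ground; the shunt arm Z3 also runs from the junction to ground. They appear in parallel: Z3 || Z2 = 0 + j12.85 Ω.
Step 4 — Series with input arm Z1: Z_in = Z1 + (Z3 || Z2) = 0 - j907.1 Ω = 907.1∠-90.0° Ω.
Step 5 — Source phasor: V = 82.8∠179.6° V = -82.8 + j0.578 V.
Step 6 — Ohm's law: I = V / Z_total = (-82.8 + j0.578) / (0 - j907.1) = -0.0006372 - j0.09128 A.
Step 7 — Convert to polar: |I| = 0.09128 A, ∠I = -90.4°.

I = 0.09128∠-90.4° A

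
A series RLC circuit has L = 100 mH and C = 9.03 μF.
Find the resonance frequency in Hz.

Step 1 — Resonance condition Im(Z)=0 gives ω₀ = 1/√(LC).
Step 2 — ω₀ = 1/√(0.1·9.03e-06) = 1052 rad/s.
Step 3 — f₀ = ω₀/(2π) = 167.5 Hz.

f₀ = 167.5 Hz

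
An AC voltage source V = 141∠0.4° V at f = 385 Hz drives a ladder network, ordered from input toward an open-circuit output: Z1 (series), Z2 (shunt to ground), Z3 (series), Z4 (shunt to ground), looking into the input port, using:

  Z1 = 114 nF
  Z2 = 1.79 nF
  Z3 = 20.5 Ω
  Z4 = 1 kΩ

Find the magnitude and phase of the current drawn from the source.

Step 1 — Angular frequency: ω = 2π·f = 2π·385 = 2419 rad/s.
Step 2 — Component impedances:
  Z1: Z = 1/(jωC) = -j/(ω·C) = 0 - j3626 Ω
  Z2: Z = 1/(jωC) = -j/(ω·C) = 0 - j2.309e+05 Ω
  Z3: Z = R = 20.5 Ω
  Z4: Z = R = 1000 Ω
Step 3 — Ladder network (open output): work backward from the far end, alternating series and parallel combinations. Z_in = 1020 - j3631 Ω = 3771∠-74.3° Ω.
Step 4 — Source phasor: V = 141∠0.4° V = 141 + j0.9844 V.
Step 5 — Ohm's law: I = V / Z_total = (141 + j0.9844) / (1020 - j3631) = 0.009865 + j0.03606 A.
Step 6 — Convert to polar: |I| = 0.03739 A, ∠I = 74.7°.

I = 0.03739∠74.7° A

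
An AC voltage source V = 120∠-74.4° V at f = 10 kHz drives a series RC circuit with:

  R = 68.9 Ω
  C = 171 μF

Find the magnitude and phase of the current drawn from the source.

Step 1 — Angular frequency: ω = 2π·f = 2π·1e+04 = 6.283e+04 rad/s.
Step 2 — Component impedances:
  R: Z = R = 68.9 Ω
  C: Z = 1/(jωC) = -j/(ω·C) = 0 - j0.09307 Ω
Step 3 — Series combination: Z_total = R + C = 68.9 - j0.09307 Ω = 68.9∠-0.1° Ω.
Step 4 — Source phasor: V = 120∠-74.4° V = 32.27 - j115.6 V.
Step 5 — Ohm's law: I = V / Z_total = (32.27 - j115.6) / (68.9 - j0.09307) = 0.4706 - j1.677 A.
Step 6 — Convert to polar: |I| = 1.742 A, ∠I = -74.3°.

I = 1.742∠-74.3° A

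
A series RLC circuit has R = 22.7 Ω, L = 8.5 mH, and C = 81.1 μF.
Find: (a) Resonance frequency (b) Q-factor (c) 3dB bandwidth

Step 1 — Resonance: ω₀ = 1/√(LC) = 1/√(0.0085·8.11e-05) = 1204 rad/s.
Step 2 — f₀ = ω₀/(2π) = 191.7 Hz.
Step 3 — Series Q: Q = ω₀L/R = 1204·0.0085/22.7 = 0.451.
Step 4 — Bandwidth: Δω = ω₀/Q = 2671 rad/s; BW = Δω/(2π) = 425 Hz.

(a) f₀ = 191.7 Hz  (b) Q = 0.451  (c) BW = 425 Hz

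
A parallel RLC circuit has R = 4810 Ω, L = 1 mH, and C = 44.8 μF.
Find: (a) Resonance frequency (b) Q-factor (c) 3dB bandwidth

Step 1 — Resonance: ω₀ = 1/√(LC) = 1/√(0.001·4.48e-05) = 4725 rad/s.
Step 2 — f₀ = ω₀/(2π) = 751.9 Hz.
Step 3 — Parallel Q: Q = R/(ω₀L) = 4810/(4725·0.001) = 1018.
Step 4 — Bandwidth: Δω = ω₀/Q = 4.641 rad/s; BW = Δω/(2π) = 0.7386 Hz.

(a) f₀ = 751.9 Hz  (b) Q = 1018  (c) BW = 0.7386 Hz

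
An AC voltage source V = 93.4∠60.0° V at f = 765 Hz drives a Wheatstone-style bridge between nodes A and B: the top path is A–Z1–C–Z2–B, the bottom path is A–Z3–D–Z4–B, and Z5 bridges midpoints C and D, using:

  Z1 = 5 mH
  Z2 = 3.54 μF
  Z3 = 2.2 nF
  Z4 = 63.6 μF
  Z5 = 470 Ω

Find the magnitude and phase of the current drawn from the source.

Step 1 — Angular frequency: ω = 2π·f = 2π·765 = 4807 rad/s.
Step 2 — Component impedances:
  Z1: Z = jωL = j·4807·0.005 = 0 + j24.03 Ω
  Z2: Z = 1/(jωC) = -j/(ω·C) = 0 - j58.77 Ω
  Z3: Z = 1/(jωC) = -j/(ω·C) = 0 - j9.457e+04 Ω
  Z4: Z = 1/(jωC) = -j/(ω·C) = 0 - j3.271 Ω
  Z5: Z = R = 470 Ω
Step 3 — Bridge requires nodal analysis (the Z5 bridge couples midpoints C and D, so the two paths cannot be reduced to a simple series/parallel combination). Setting node B to ground and injecting 1 A at node A, the 3-node admittance system at A, C, D solves to V_A = Z_AB = 7.217 - j33.77 Ω = 34.53∠-77.9° Ω.
Step 4 — Source phasor: V = 93.4∠60.0° V = 46.7 + j80.89 V.
Step 5 — Ohm's law: I = V / Z_total = (46.7 + j80.89) / (7.217 - j33.77) = -2.008 + j1.812 A.
Step 6 — Convert to polar: |I| = 2.705 A, ∠I = 137.9°.

I = 2.705∠137.9° A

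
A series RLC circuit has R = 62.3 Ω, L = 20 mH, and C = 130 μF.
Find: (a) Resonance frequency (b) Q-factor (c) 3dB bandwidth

Step 1 — Resonance: ω₀ = 1/√(LC) = 1/√(0.02·0.00013) = 620.2 rad/s.
Step 2 — f₀ = ω₀/(2π) = 98.7 Hz.
Step 3 — Series Q: Q = ω₀L/R = 620.2·0.02/62.3 = 0.1991.
Step 4 — Bandwidth: Δω = ω₀/Q = 3115 rad/s; BW = Δω/(2π) = 495.8 Hz.

(a) f₀ = 98.7 Hz  (b) Q = 0.1991  (c) BW = 495.8 Hz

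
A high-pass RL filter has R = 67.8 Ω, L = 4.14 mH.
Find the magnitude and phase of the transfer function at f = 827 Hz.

Step 1 — Angular frequency: ω = 2π·827 = 5196 rad/s.
Step 2 — Transfer function: H(jω) = jωL/(R + jωL).
Step 3 — Numerator jωL = j·21.51; denominator R + jωL = 67.8 + j21.51.
Step 4 — H = 0.09146 + j0.2883.
Step 5 — Magnitude: |H| = 0.3024 (-10.4 dB); phase: φ = 72.4°.

|H| = 0.3024 (-10.4 dB), φ = 72.4°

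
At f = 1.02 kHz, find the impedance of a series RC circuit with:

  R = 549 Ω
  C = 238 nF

Step 1 — Angular frequency: ω = 2π·f = 2π·1020 = 6409 rad/s.
Step 2 — Component impedances:
  R: Z = R = 549 Ω
  C: Z = 1/(jωC) = -j/(ω·C) = 0 - j655.6 Ω
Step 3 — Series combination: Z_total = R + C = 549 - j655.6 Ω = 855.1∠-50.1° Ω.

Z = 549 - j655.6 Ω = 855.1∠-50.1° Ω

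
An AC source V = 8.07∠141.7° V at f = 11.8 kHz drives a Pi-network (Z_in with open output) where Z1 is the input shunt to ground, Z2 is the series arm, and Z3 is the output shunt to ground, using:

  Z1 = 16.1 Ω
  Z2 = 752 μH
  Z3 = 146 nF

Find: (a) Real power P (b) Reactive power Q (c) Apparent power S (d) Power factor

Step 1 — Angular frequency: ω = 2π·f = 2π·1.18e+04 = 7.414e+04 rad/s.
Step 2 — Component impedances:
  Z1: Z = R = 16.1 Ω
  Z2: Z = jωL = j·7.414e+04·0.000752 = 0 + j55.75 Ω
  Z3: Z = 1/(jωC) = -j/(ω·C) = 0 - j92.38 Ω
Step 3 — With open output, the series arm Z2 and the output shunt Z3 appear in series to ground: Z2 + Z3 = 0 - j36.63 Ω.
Step 4 — Parallel with input shunt Z1: Z_in = Z1 || (Z2 + Z3) = 13.49 - j5.931 Ω = 14.74∠-23.7° Ω.
Step 5 — Source phasor: V = 8.07∠141.7° V = -6.333 + j5.002 V.
Step 6 — Current: I = V / Z = -0.5299 + j0.1378 A = 0.5475∠165.4° A.
Step 7 — Complex power: S = V·I* = 4.045 - j1.778 VA.
Step 8 — Real power: P = Re(S) = 4.045 W.
Step 9 — Reactive power: Q = Im(S) = -1.778 VAR.
Step 10 — Apparent power: |S| = 4.419 VA.
Step 11 — Power factor: PF = P/|S| = 0.9155 (leading).

(a) P = 4.045 W  (b) Q = -1.778 VAR  (c) S = 4.419 VA  (d) PF = 0.9155 (leading)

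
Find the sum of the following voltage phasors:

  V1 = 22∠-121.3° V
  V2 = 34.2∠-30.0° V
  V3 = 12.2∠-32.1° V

Step 1 — Convert each phasor to rectangular form:
  V1 = 22·(cos(-121.3°) + j·sin(-121.3°)) = -11.43 - j18.8 V
  V2 = 34.2·(cos(-30.0°) + j·sin(-30.0°)) = 29.62 - j17.1 V
  V3 = 12.2·(cos(-32.1°) + j·sin(-32.1°)) = 10.33 - j6.483 V
Step 2 — Sum components: V_total = 28.52 - j42.38 V.
Step 3 — Convert to polar: |V_total| = 51.09 V, ∠V_total = -56.1°.

V_total = 51.09∠-56.1° V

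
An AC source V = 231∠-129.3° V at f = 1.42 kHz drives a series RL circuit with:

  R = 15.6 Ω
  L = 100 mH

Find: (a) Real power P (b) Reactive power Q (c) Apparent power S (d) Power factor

Step 1 — Angular frequency: ω = 2π·f = 2π·1420 = 8922 rad/s.
Step 2 — Component impedances:
  R: Z = R = 15.6 Ω
  L: Z = jωL = j·8922·0.1 = 0 + j892.2 Ω
Step 3 — Series combination: Z_total = R + L = 15.6 + j892.2 Ω = 892.3∠89.0° Ω.
Step 4 — Source phasor: V = 231∠-129.3° V = -146.3 - j178.8 V.
Step 5 — Current: I = V / Z = -0.2032 + j0.1604 A = 0.2589∠141.7° A.
Step 6 — Complex power: S = V·I* = 1.045 + j59.79 VA.
Step 7 — Real power: P = Re(S) = 1.045 W.
Step 8 — Reactive power: Q = Im(S) = 59.79 VAR.
Step 9 — Apparent power: |S| = 59.8 VA.
Step 10 — Power factor: PF = P/|S| = 0.01748 (lagging).

(a) P = 1.045 W  (b) Q = 59.79 VAR  (c) S = 59.8 VA  (d) PF = 0.01748 (lagging)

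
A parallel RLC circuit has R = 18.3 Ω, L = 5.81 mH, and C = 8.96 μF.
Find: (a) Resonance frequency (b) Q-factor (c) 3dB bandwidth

Step 1 — Resonance: ω₀ = 1/√(LC) = 1/√(0.00581·8.96e-06) = 4383 rad/s.
Step 2 — f₀ = ω₀/(2π) = 697.6 Hz.
Step 3 — Parallel Q: Q = R/(ω₀L) = 18.3/(4383·0.00581) = 0.7186.
Step 4 — Bandwidth: Δω = ω₀/Q = 6099 rad/s; BW = Δω/(2π) = 970.6 Hz.

(a) f₀ = 697.6 Hz  (b) Q = 0.7186  (c) BW = 970.6 Hz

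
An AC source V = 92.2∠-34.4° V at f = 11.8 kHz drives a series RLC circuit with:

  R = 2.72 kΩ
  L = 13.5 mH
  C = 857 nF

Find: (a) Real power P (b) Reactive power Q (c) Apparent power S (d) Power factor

Step 1 — Angular frequency: ω = 2π·f = 2π·1.18e+04 = 7.414e+04 rad/s.
Step 2 — Component impedances:
  R: Z = R = 2720 Ω
  L: Z = jωL = j·7.414e+04·0.0135 = 0 + j1001 Ω
  C: Z = 1/(jωC) = -j/(ω·C) = 0 - j15.74 Ω
Step 3 — Series combination: Z_total = R + L + C = 2720 + j985.2 Ω = 2893∠19.9° Ω.
Step 4 — Source phasor: V = 92.2∠-34.4° V = 76.08 - j52.09 V.
Step 5 — Current: I = V / Z = 0.01859 - j0.02589 A = 0.03187∠-54.3° A.
Step 6 — Complex power: S = V·I* = 2.763 + j1.001 VA.
Step 7 — Real power: P = Re(S) = 2.763 W.
Step 8 — Reactive power: Q = Im(S) = 1.001 VAR.
Step 9 — Apparent power: |S| = 2.939 VA.
Step 10 — Power factor: PF = P/|S| = 0.9402 (lagging).

(a) P = 2.763 W  (b) Q = 1.001 VAR  (c) S = 2.939 VA  (d) PF = 0.9402 (lagging)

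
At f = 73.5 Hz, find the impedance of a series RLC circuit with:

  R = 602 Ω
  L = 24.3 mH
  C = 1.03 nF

Step 1 — Angular frequency: ω = 2π·f = 2π·73.5 = 461.8 rad/s.
Step 2 — Component impedances:
  R: Z = R = 602 Ω
  L: Z = jωL = j·461.8·0.0243 = 0 + j11.22 Ω
  C: Z = 1/(jωC) = -j/(ω·C) = 0 - j2.102e+06 Ω
Step 3 — Series combination: Z_total = R + L + C = 602 - j2.102e+06 Ω = 2.102e+06∠-90.0° Ω.

Z = 602 - j2.102e+06 Ω = 2.102e+06∠-90.0° Ω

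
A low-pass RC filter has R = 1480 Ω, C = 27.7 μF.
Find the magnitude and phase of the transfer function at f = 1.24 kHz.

Step 1 — Angular frequency: ω = 2π·1240 = 7791 rad/s.
Step 2 — Transfer function: H(jω) = 1/(1 + jωRC).
Step 3 — Denominator: 1 + jωRC = 1 + j·7791·1480·2.77e-05 = 1 + j319.4.
Step 4 — H = 9.802e-06 - j0.003131.
Step 5 — Magnitude: |H| = 0.003131 (-50.1 dB); phase: φ = -89.8°.

|H| = 0.003131 (-50.1 dB), φ = -89.8°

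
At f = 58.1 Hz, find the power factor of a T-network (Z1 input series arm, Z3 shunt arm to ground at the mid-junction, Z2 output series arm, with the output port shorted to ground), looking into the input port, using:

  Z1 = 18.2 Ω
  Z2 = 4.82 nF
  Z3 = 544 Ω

Step 1 — Angular frequency: ω = 2π·f = 2π·58.1 = 365.1 rad/s.
Step 2 — Component impedances:
  Z1: Z = R = 18.2 Ω
  Z2: Z = 1/(jωC) = -j/(ω·C) = 0 - j5.683e+05 Ω
  Z3: Z = R = 544 Ω
Step 3 — With the output port shorted to ground, the output series arm Z2 runs from the junction to ground; the shunt arm Z3 also runs from the junction to ground. They appear in parallel: Z3 || Z2 = 544 - j0.5207 Ω.
Step 4 — Series with input arm Z1: Z_in = Z1 + (Z3 || Z2) = 562.2 - j0.5207 Ω = 562.2∠-0.1° Ω.
Step 5 — Power factor: PF = cos(φ) = Re(Z)/|Z| = 562.2/562.2 = 1.
Step 6 — Type: Im(Z) = -0.5207 ⇒ leading (phase φ = -0.1°).

PF = 1 (leading, φ = -0.1°)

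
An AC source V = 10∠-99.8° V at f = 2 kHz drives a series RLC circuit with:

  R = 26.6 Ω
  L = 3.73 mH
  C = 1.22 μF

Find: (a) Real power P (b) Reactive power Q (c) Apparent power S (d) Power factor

Step 1 — Angular frequency: ω = 2π·f = 2π·2000 = 1.257e+04 rad/s.
Step 2 — Component impedances:
  R: Z = R = 26.6 Ω
  L: Z = jωL = j·1.257e+04·0.00373 = 0 + j46.87 Ω
  C: Z = 1/(jωC) = -j/(ω·C) = 0 - j65.23 Ω
Step 3 — Series combination: Z_total = R + L + C = 26.6 - j18.35 Ω = 32.32∠-34.6° Ω.
Step 4 — Source phasor: V = 10∠-99.8° V = -1.702 - j9.854 V.
Step 5 — Current: I = V / Z = 0.1298 - j0.2809 A = 0.3094∠-65.2° A.
Step 6 — Complex power: S = V·I* = 2.547 - j1.757 VA.
Step 7 — Real power: P = Re(S) = 2.547 W.
Step 8 — Reactive power: Q = Im(S) = -1.757 VAR.
Step 9 — Apparent power: |S| = 3.094 VA.
Step 10 — Power factor: PF = P/|S| = 0.8231 (leading).

(a) P = 2.547 W  (b) Q = -1.757 VAR  (c) S = 3.094 VA  (d) PF = 0.8231 (leading)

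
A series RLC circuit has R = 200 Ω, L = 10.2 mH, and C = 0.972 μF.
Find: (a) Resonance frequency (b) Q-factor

Step 1 — Resonance condition Im(Z)=0 gives ω₀ = 1/√(LC).
Step 2 — ω₀ = 1/√(0.0102·9.72e-07) = 1.004e+04 rad/s.
Step 3 — f₀ = ω₀/(2π) = 1598 Hz.
Step 4 — Series Q: Q = ω₀L/R = 1.004e+04·0.0102/200 = 0.5122.

(a) f₀ = 1598 Hz  (b) Q = 0.5122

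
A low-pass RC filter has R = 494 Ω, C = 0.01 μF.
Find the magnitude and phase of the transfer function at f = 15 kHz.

Step 1 — Angular frequency: ω = 2π·1.5e+04 = 9.425e+04 rad/s.
Step 2 — Transfer function: H(jω) = 1/(1 + jωRC).
Step 3 — Denominator: 1 + jωRC = 1 + j·9.425e+04·494·1e-08 = 1 + j0.4656.
Step 4 — H = 0.8218 - j0.3826.
Step 5 — Magnitude: |H| = 0.9066 (-0.9 dB); phase: φ = -25.0°.

|H| = 0.9066 (-0.9 dB), φ = -25.0°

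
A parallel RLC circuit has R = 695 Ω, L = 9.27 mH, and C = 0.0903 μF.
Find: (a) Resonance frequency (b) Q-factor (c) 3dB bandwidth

Step 1 — Resonance: ω₀ = 1/√(LC) = 1/√(0.00927·9.03e-08) = 3.456e+04 rad/s.
Step 2 — f₀ = ω₀/(2π) = 5501 Hz.
Step 3 — Parallel Q: Q = R/(ω₀L) = 695/(3.456e+04·0.00927) = 2.169.
Step 4 — Bandwidth: Δω = ω₀/Q = 1.593e+04 rad/s; BW = Δω/(2π) = 2536 Hz.

(a) f₀ = 5501 Hz  (b) Q = 2.169  (c) BW = 2536 Hz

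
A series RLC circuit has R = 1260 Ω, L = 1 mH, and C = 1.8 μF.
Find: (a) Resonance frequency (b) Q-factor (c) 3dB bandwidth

Step 1 — Resonance: ω₀ = 1/√(LC) = 1/√(0.001·1.8e-06) = 2.357e+04 rad/s.
Step 2 — f₀ = ω₀/(2π) = 3751 Hz.
Step 3 — Series Q: Q = ω₀L/R = 2.357e+04·0.001/1260 = 0.01871.
Step 4 — Bandwidth: Δω = ω₀/Q = 1.26e+06 rad/s; BW = Δω/(2π) = 2.005e+05 Hz.

(a) f₀ = 3751 Hz  (b) Q = 0.01871  (c) BW = 2.005e+05 Hz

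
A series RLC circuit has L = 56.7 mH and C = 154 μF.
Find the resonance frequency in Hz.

Step 1 — Resonance condition Im(Z)=0 gives ω₀ = 1/√(LC).
Step 2 — ω₀ = 1/√(0.0567·0.000154) = 338.4 rad/s.
Step 3 — f₀ = ω₀/(2π) = 53.86 Hz.

f₀ = 53.86 Hz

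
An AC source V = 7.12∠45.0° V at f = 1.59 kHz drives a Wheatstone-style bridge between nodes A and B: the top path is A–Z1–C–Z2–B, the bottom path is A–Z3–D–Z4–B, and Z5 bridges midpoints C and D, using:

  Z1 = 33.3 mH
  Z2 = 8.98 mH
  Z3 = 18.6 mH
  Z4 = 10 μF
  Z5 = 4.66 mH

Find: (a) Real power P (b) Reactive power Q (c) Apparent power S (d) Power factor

Step 1 — Angular frequency: ω = 2π·f = 2π·1590 = 9990 rad/s.
Step 2 — Component impedances:
  Z1: Z = jωL = j·9990·0.0333 = 0 + j332.7 Ω
  Z2: Z = jωL = j·9990·0.00898 = 0 + j89.71 Ω
  Z3: Z = jωL = j·9990·0.0186 = 0 + j185.8 Ω
  Z4: Z = 1/(jωC) = -j/(ω·C) = 0 - j10.01 Ω
  Z5: Z = jωL = j·9990·0.00466 = 0 + j46.55 Ω
Step 3 — Bridge requires nodal analysis (the Z5 bridge couples midpoints C and D, so the two paths cannot be reduced to a simple series/parallel combination). Setting node B to ground and injecting 1 A at node A, the 3-node admittance system at A, C, D solves to V_A = Z_AB = 0 + j114.5 Ω = 114.5∠90.0° Ω.
Step 4 — Source phasor: V = 7.12∠45.0° V = 5.035 + j5.035 V.
Step 5 — Current: I = V / Z = 0.04398 - j0.04398 A = 0.0622∠-45.0° A.
Step 6 — Complex power: S = V·I* = 0 + j0.4429 VA.
Step 7 — Real power: P = Re(S) = 0 W.
Step 8 — Reactive power: Q = Im(S) = 0.4429 VAR.
Step 9 — Apparent power: |S| = 0.4429 VA.
Step 10 — Power factor: PF = P/|S| = 0 (lagging).

(a) P = 0 W  (b) Q = 0.4429 VAR  (c) S = 0.4429 VA  (d) PF = 0 (lagging)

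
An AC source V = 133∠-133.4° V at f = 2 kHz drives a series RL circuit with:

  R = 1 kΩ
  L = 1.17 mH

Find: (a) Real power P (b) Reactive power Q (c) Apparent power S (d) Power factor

Step 1 — Angular frequency: ω = 2π·f = 2π·2000 = 1.257e+04 rad/s.
Step 2 — Component impedances:
  R: Z = R = 1000 Ω
  L: Z = jωL = j·1.257e+04·0.00117 = 0 + j14.7 Ω
Step 3 — Series combination: Z_total = R + L = 1000 + j14.7 Ω = 1000∠0.8° Ω.
Step 4 — Source phasor: V = 133∠-133.4° V = -91.38 - j96.63 V.
Step 5 — Current: I = V / Z = -0.09278 - j0.09527 A = 0.133∠-134.2° A.
Step 6 — Complex power: S = V·I* = 17.69 + j0.26 VA.
Step 7 — Real power: P = Re(S) = 17.69 W.
Step 8 — Reactive power: Q = Im(S) = 0.26 VAR.
Step 9 — Apparent power: |S| = 17.69 VA.
Step 10 — Power factor: PF = P/|S| = 0.9999 (lagging).

(a) P = 17.69 W  (b) Q = 0.26 VAR  (c) S = 17.69 VA  (d) PF = 0.9999 (lagging)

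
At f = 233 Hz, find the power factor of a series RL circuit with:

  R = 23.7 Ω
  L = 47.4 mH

Step 1 — Angular frequency: ω = 2π·f = 2π·233 = 1464 rad/s.
Step 2 — Component impedances:
  R: Z = R = 23.7 Ω
  L: Z = jωL = j·1464·0.0474 = 0 + j69.39 Ω
Step 3 — Series combination: Z_total = R + L = 23.7 + j69.39 Ω = 73.33∠71.1° Ω.
Step 4 — Power factor: PF = cos(φ) = Re(Z)/|Z| = 23.7/73.33 = 0.3232.
Step 5 — Type: Im(Z) = 69.39 ⇒ lagging (phase φ = 71.1°).

PF = 0.3232 (lagging, φ = 71.1°)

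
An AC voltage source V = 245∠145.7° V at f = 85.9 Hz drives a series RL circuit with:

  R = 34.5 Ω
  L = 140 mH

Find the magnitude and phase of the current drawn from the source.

Step 1 — Angular frequency: ω = 2π·f = 2π·85.9 = 539.7 rad/s.
Step 2 — Component impedances:
  R: Z = R = 34.5 Ω
  L: Z = jωL = j·539.7·0.14 = 0 + j75.56 Ω
Step 3 — Series combination: Z_total = R + L = 34.5 + j75.56 Ω = 83.07∠65.5° Ω.
Step 4 — Source phasor: V = 245∠145.7° V = -202.4 + j138.1 V.
Step 5 — Ohm's law: I = V / Z_total = (-202.4 + j138.1) / (34.5 + j75.56) = 0.5 + j2.907 A.
Step 6 — Convert to polar: |I| = 2.949 A, ∠I = 80.2°.

I = 2.949∠80.2° A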